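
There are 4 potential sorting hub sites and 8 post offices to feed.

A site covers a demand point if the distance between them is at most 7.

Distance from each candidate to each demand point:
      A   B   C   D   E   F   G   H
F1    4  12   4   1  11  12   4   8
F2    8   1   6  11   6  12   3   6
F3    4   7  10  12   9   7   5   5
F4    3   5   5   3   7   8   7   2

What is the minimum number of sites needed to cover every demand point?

2

Coverage sets (demand points within 7 of each site):
  F1: {A, C, D, G}
  F2: {B, C, E, G, H}
  F3: {A, B, F, G, H}
  F4: {A, B, C, D, E, G, H}
No single site covers all 8 demand points.
But {F3, F4} covers everything, so the minimum is 2.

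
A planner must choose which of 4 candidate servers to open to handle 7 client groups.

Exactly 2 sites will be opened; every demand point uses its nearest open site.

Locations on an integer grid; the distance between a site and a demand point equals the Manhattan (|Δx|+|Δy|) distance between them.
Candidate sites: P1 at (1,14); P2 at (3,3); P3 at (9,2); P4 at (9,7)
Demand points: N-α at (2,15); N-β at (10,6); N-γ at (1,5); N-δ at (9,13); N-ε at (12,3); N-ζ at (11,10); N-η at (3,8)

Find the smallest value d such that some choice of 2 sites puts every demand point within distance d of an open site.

Open {P1, P4}.
  Farthest demand point is N-γ at distance 9 (to P1); all others are ≤ 9.
With {P1, P3} the worst case is 10.
With {P2, P3} the worst case is 13.
No size-2 selection achieves below 9.

9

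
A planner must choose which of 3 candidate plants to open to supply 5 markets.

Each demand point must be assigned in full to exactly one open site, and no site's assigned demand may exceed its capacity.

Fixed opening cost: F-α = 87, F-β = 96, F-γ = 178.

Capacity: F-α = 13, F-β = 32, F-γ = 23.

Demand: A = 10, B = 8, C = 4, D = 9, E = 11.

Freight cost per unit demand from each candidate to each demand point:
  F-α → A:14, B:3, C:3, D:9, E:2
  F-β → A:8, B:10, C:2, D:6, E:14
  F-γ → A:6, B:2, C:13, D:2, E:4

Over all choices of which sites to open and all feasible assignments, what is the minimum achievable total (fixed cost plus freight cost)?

Open {F-α, F-β}; cheapest assignment that respects the capacities:
  F-α (cap 13, load 11): E — cost 11×2 = 22
  F-β (cap 32, load 31): A, B, C, D — cost 10×8 + 8×10 + 4×2 + 9×6 = 222
  Shipping 244, fixed 183 → total 427.
  Any other capacity-feasible assignment to {F-α, F-β} ships for at least 244.
Compare {F-β, F-γ}: its best feasible assignment gives total 476.
Compare {F-α, F-β, F-γ}: its best feasible assignment gives total 505.
Every other set of open sites that can feasibly serve all demand totals ≥ 476 even under its best assignment. Minimum: 427.

427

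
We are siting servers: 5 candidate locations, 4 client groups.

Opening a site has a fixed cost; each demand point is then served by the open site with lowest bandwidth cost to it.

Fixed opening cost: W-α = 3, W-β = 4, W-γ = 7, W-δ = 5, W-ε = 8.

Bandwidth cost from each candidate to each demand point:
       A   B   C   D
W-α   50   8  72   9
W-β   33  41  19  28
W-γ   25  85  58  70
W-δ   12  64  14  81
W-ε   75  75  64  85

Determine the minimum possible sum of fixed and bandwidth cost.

Open {W-α, W-δ}: assign each demand point to its cheapest open site.
  A→W-δ 12, B→W-α 8, C→W-δ 14, D→W-α 9
  bandwidth cost 43, fixed 8 → total 51.
Compare {W-α, W-β, W-δ}: bandwidth cost 43 + fixed 12 = 55.
Compare {W-α, W-γ, W-δ}: bandwidth cost 43 + fixed 15 = 58.
Compare {W-α, W-δ, W-ε}: bandwidth cost 43 + fixed 16 = 59.
All other subsets cost ≥ 55. Minimum total cost: 51.

51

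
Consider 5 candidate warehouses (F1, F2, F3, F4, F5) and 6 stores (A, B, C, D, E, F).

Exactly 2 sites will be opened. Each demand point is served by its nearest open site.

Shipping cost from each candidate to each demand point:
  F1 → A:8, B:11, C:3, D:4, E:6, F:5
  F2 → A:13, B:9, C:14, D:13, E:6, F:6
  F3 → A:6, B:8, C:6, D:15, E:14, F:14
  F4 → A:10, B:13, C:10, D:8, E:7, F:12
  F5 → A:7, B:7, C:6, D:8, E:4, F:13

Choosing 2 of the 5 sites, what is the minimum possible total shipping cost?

30

Open {F1, F5}.
  A→F5 7, B→F5 7, C→F1 3, D→F1 4, E→F5 4, F→F1 5  ⇒ total 30.
Compare {F1, F3}: total 32.
Compare {F1, F2}: total 35.
No size-2 selection does better; minimum is 30.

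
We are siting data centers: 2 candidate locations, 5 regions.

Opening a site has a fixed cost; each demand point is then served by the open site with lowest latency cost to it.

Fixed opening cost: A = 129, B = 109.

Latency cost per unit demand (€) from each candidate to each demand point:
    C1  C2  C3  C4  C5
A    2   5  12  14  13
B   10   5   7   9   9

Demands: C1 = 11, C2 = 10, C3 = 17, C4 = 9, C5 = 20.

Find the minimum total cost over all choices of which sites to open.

649

Open {B}: assign each demand point to its cheapest open site.
  C1→B 11×10=110, C2→B 10×5=50, C3→B 17×7=119, C4→B 9×9=81, C5→B 20×9=180
  latency cost 540, fixed 109 → total 649.
Compare {A, B}: latency cost 452 + fixed 238 = 690.
Compare {A}: latency cost 662 + fixed 129 = 791.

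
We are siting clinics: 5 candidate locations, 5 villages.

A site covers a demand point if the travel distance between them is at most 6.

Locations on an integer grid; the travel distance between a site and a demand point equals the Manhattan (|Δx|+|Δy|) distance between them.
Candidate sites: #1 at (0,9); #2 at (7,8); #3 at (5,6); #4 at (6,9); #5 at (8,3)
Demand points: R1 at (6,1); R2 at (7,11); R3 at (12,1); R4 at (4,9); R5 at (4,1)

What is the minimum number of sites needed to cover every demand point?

Coverage sets (demand points within 6 of each site):
  #1: {R4}
  #2: {R2, R4}
  #3: {R1, R4, R5}
  #4: {R2, R4}
  #5: {R1, R3, R5}
No single site covers all 5 demand points.
But {#2, #5} covers everything, so the minimum is 2.

2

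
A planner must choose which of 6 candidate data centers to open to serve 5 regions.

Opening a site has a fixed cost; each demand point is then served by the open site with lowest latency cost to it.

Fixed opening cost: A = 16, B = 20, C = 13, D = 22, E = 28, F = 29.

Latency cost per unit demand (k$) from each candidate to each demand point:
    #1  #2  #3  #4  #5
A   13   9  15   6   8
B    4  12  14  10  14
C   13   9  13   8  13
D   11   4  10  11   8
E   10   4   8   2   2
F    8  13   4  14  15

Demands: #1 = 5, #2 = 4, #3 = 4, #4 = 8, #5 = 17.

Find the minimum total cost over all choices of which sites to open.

Open {B, E}: assign each demand point to its cheapest open site.
  #1→B 5×4=20, #2→E 4×4=16, #3→E 4×8=32, #4→E 8×2=16, #5→E 17×2=34
  latency cost 118, fixed 48 → total 166.
Compare {E}: latency cost 148 + fixed 28 = 176.
Compare {E, F}: latency cost 122 + fixed 57 = 179.
Compare {B, C, E}: latency cost 118 + fixed 61 = 179.
All other subsets cost ≥ 176. Minimum total cost: 166.

166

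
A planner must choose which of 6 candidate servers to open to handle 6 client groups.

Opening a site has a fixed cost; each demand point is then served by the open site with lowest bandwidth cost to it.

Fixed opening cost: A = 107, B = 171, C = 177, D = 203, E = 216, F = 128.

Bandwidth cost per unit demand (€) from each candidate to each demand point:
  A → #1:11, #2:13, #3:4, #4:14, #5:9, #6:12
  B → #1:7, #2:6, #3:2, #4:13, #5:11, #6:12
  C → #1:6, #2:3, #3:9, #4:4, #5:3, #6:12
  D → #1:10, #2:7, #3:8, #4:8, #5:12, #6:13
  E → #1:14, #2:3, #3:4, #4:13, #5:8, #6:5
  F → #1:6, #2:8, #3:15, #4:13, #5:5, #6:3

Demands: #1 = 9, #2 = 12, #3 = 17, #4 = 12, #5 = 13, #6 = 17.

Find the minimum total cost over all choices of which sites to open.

686

Open {C, F}: assign each demand point to its cheapest open site.
  #1→C 9×6=54, #2→C 12×3=36, #3→C 17×9=153, #4→C 12×4=48, #5→C 13×3=39, #6→F 17×3=51
  bandwidth cost 381, fixed 305 → total 686.
Compare {A, C, F}: bandwidth cost 296 + fixed 412 = 708.
Compare {C}: bandwidth cost 534 + fixed 177 = 711.
Compare {C, E}: bandwidth cost 330 + fixed 393 = 723.
All other subsets cost ≥ 708. Minimum total cost: 686.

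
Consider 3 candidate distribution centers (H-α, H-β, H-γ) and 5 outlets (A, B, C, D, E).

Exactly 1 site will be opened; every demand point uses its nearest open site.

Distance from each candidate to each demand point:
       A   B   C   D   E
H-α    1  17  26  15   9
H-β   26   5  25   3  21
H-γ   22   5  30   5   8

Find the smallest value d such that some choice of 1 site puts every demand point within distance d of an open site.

26

Open {H-α}.
  Farthest demand point is C at distance 26 (to H-α); all others are ≤ 26.
With {H-β} the worst case is 26.
With {H-γ} the worst case is 30.
No size-1 selection achieves below 26.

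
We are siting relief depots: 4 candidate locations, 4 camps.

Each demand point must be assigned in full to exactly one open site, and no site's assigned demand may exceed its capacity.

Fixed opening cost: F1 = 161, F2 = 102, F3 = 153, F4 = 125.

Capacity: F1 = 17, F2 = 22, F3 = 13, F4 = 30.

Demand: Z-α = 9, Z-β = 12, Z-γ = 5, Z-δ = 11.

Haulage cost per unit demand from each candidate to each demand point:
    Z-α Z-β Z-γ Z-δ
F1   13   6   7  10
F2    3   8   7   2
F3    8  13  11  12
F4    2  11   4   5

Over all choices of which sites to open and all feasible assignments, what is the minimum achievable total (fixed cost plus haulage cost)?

Open {F2, F4}; cheapest assignment that respects the capacities:
  F2 (cap 22, load 12): Z-β — cost 12×8 = 96
  F4 (cap 30, load 25): Z-α, Z-γ, Z-δ — cost 9×2 + 5×4 + 11×5 = 93
  Shipping 189, fixed 227 → total 416.
  Any other capacity-feasible assignment to {F2, F4} ships for at least 189.
Compare {F1, F2}: its best feasible assignment gives total 419.
Compare {F1, F4}: its best feasible assignment gives total 451.
Every other set of open sites that can feasibly serve all demand totals ≥ 419 even under its best assignment. Minimum: 416.

416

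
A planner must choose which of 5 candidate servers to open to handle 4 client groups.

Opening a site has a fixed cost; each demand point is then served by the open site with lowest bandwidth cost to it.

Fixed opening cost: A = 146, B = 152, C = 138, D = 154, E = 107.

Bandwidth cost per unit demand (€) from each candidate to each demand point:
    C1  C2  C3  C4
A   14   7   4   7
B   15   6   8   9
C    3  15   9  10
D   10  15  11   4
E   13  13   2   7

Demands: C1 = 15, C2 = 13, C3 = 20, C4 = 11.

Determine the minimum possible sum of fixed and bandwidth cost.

Open {C, E}: assign each demand point to its cheapest open site.
  C1→C 15×3=45, C2→E 13×13=169, C3→E 20×2=40, C4→E 11×7=77
  bandwidth cost 331, fixed 245 → total 576.
Compare {A, C}: bandwidth cost 293 + fixed 284 = 577.
Compare {E}: bandwidth cost 481 + fixed 107 = 588.
Compare {A}: bandwidth cost 458 + fixed 146 = 604.
All other subsets cost ≥ 577. Minimum total cost: 576.

576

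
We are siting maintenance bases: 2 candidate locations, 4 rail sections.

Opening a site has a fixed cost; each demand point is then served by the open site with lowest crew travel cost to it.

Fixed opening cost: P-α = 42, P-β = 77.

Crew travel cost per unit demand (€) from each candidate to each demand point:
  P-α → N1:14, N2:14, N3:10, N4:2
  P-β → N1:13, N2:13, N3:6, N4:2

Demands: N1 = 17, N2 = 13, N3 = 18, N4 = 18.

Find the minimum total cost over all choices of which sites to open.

611

Open {P-β}: assign each demand point to its cheapest open site.
  N1→P-β 17×13=221, N2→P-β 13×13=169, N3→P-β 18×6=108, N4→P-β 18×2=36
  crew travel cost 534, fixed 77 → total 611.
Compare {P-α, P-β}: crew travel cost 534 + fixed 119 = 653.
Compare {P-α}: crew travel cost 636 + fixed 42 = 678.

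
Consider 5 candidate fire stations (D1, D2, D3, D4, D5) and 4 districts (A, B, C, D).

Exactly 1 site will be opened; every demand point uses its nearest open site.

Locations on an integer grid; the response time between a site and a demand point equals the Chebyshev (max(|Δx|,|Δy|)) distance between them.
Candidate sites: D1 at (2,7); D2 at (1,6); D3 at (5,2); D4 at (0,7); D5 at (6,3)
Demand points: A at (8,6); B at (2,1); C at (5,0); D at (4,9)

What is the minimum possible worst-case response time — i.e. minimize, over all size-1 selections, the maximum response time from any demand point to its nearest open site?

6

Open {D5}.
  Farthest demand point is D at response time 6 (to D5); all others are ≤ 6.
With {D1} the worst case is 7.
With {D2} the worst case is 7.
No size-1 selection achieves below 6.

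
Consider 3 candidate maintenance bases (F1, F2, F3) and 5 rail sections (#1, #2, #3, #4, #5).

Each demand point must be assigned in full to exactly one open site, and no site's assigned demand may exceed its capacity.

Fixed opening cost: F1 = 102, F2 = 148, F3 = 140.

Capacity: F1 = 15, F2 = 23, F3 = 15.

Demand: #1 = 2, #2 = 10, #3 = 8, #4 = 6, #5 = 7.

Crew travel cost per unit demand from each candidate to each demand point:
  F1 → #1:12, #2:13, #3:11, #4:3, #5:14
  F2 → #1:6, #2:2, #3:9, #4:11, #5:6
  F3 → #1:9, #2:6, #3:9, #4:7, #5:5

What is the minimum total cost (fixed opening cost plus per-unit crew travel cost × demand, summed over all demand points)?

430

Open {F1, F2}; cheapest assignment that respects the capacities:
  F1 (cap 15, load 14): #3, #4 — cost 8×11 + 6×3 = 106
  F2 (cap 23, load 19): #1, #2, #5 — cost 2×6 + 10×2 + 7×6 = 74
  Shipping 180, fixed 250 → total 430.
  Any other capacity-feasible assignment to {F1, F2} ships for at least 180.
Compare {F2, F3}: its best feasible assignment gives total 469.
Compare {F1, F2, F3}: its best feasible assignment gives total 547.
Every other set of open sites that can feasibly serve all demand totals ≥ 469 even under its best assignment. Minimum: 430.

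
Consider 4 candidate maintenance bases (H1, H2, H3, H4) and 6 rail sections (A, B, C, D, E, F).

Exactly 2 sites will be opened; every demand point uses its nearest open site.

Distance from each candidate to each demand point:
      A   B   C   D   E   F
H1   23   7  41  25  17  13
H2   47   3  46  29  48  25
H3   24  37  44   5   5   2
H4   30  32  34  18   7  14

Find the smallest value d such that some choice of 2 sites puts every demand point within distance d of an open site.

Open {H1, H4}.
  Farthest demand point is C at distance 34 (to H4); all others are ≤ 34.
With {H2, H4} the worst case is 34.
With {H3, H4} the worst case is 34.
No size-2 selection achieves below 34.

34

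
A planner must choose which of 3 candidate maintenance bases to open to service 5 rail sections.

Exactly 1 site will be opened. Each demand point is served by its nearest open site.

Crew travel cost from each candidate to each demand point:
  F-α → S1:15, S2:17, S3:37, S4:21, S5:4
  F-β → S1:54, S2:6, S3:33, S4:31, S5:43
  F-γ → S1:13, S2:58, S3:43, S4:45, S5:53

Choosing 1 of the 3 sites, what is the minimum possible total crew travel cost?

94

Open {F-α}.
  S1→F-α 15, S2→F-α 17, S3→F-α 37, S4→F-α 21, S5→F-α 4  ⇒ total 94.
Compare {F-β}: total 167.
Compare {F-γ}: total 212.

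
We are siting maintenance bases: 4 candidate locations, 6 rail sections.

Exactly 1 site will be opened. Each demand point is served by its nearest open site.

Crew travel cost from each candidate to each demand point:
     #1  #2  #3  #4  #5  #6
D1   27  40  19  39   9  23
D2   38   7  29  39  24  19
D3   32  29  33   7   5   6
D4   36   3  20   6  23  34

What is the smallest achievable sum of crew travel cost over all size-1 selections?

Open {D3}.
  #1→D3 32, #2→D3 29, #3→D3 33, #4→D3 7, #5→D3 5, #6→D3 6  ⇒ total 112.
Compare {D4}: total 122.
Compare {D2}: total 156.
No size-1 selection does better; minimum is 112.

112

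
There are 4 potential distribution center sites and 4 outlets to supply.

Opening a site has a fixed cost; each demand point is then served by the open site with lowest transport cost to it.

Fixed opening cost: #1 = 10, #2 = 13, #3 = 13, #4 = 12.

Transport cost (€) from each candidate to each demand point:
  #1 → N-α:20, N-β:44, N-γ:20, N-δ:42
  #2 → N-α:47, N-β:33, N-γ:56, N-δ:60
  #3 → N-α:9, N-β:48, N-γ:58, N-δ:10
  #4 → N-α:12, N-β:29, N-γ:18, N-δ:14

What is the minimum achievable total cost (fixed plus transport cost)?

85

Open {#4}: assign each demand point to its cheapest open site.
  N-α→#4 12, N-β→#4 29, N-γ→#4 18, N-δ→#4 14
  transport cost 73, fixed 12 → total 85.
Compare {#3, #4}: transport cost 66 + fixed 25 = 91.
Compare {#1, #4}: transport cost 73 + fixed 22 = 95.
Compare {#2, #4}: transport cost 73 + fixed 25 = 98.
All other subsets cost ≥ 91. Minimum total cost: 85.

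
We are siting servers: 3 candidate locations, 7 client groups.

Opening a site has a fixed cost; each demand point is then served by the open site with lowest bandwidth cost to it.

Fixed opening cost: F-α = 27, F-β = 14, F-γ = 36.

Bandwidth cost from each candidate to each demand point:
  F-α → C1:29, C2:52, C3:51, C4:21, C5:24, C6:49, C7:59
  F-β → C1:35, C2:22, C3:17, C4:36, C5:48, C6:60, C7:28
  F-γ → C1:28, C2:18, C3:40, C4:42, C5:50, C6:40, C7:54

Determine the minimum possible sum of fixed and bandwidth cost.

231

Open {F-α, F-β}: assign each demand point to its cheapest open site.
  C1→F-α 29, C2→F-β 22, C3→F-β 17, C4→F-α 21, C5→F-α 24, C6→F-α 49, C7→F-β 28
  bandwidth cost 190, fixed 41 → total 231.
Compare {F-α, F-β, F-γ}: bandwidth cost 176 + fixed 77 = 253.
Compare {F-β}: bandwidth cost 246 + fixed 14 = 260.
Compare {F-β, F-γ}: bandwidth cost 215 + fixed 50 = 265.
All other subsets cost ≥ 253. Minimum total cost: 231.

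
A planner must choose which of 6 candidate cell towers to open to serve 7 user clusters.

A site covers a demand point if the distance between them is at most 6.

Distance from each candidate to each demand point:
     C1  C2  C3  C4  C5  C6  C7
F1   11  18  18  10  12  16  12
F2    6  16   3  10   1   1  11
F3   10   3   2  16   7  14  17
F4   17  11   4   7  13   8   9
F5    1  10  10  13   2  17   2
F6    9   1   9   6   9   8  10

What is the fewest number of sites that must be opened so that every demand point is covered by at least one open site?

Coverage sets (demand points within 6 of each site):
  F1: {}
  F2: {C1, C3, C5, C6}
  F3: {C2, C3}
  F4: {C3}
  F5: {C1, C5, C7}
  F6: {C2, C4}
No 2 sites suffice: every size-2 union leaves at least one demand point uncovered.
But {F2, F5, F6} covers everything, so the minimum is 3.

3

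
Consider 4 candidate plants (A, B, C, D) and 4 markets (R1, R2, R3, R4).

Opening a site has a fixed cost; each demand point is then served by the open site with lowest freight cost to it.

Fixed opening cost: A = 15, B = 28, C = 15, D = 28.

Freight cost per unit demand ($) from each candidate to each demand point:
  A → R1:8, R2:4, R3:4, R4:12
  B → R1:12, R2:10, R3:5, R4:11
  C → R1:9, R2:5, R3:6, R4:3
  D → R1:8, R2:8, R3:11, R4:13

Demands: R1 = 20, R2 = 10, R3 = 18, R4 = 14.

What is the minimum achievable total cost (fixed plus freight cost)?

344

Open {A, C}: assign each demand point to its cheapest open site.
  R1→A 20×8=160, R2→A 10×4=40, R3→A 18×4=72, R4→C 14×3=42
  freight cost 314, fixed 30 → total 344.
Compare {A, B, C}: freight cost 314 + fixed 58 = 372.
Compare {A, C, D}: freight cost 314 + fixed 58 = 372.
Compare {C}: freight cost 380 + fixed 15 = 395.
All other subsets cost ≥ 372. Minimum total cost: 344.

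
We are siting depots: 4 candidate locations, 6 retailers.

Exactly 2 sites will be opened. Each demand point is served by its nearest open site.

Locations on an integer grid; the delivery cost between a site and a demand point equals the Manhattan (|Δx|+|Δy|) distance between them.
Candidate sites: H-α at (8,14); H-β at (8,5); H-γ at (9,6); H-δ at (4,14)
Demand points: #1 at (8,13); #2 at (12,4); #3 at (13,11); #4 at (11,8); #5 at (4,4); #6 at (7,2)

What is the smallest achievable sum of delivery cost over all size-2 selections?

Open {H-α, H-β}.
  #1→H-α 1, #2→H-β 5, #3→H-α 8, #4→H-β 6, #5→H-β 5, #6→H-β 4  ⇒ total 29.
Compare {H-α, H-γ}: total 31.
Compare {H-β, H-γ}: total 35.
No size-2 selection does better; minimum is 29.

29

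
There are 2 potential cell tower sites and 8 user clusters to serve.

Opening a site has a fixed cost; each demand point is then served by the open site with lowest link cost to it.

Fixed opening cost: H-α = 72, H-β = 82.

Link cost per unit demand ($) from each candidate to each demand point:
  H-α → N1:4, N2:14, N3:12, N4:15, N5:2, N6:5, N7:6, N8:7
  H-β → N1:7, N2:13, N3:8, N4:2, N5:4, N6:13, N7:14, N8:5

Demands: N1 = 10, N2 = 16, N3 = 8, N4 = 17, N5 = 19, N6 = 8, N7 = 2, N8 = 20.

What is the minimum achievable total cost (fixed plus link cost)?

690

Open {H-α, H-β}: assign each demand point to its cheapest open site.
  N1→H-α 10×4=40, N2→H-β 16×13=208, N3→H-β 8×8=64, N4→H-β 17×2=34, N5→H-α 19×2=38, N6→H-α 8×5=40, N7→H-α 2×6=12, N8→H-β 20×5=100
  link cost 536, fixed 154 → total 690.
Compare {H-β}: link cost 684 + fixed 82 = 766.
Compare {H-α}: link cost 845 + fixed 72 = 917.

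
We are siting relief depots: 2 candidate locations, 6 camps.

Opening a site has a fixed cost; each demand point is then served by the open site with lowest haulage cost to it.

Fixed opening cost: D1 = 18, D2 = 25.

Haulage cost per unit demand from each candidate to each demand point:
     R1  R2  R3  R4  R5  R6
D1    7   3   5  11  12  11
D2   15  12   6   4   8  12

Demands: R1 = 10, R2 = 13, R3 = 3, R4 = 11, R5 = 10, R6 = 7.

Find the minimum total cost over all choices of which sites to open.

Open {D1, D2}: assign each demand point to its cheapest open site.
  R1→D1 10×7=70, R2→D1 13×3=39, R3→D1 3×5=15, R4→D2 11×4=44, R5→D2 10×8=80, R6→D1 7×11=77
  haulage cost 325, fixed 43 → total 368.
Compare {D1}: haulage cost 442 + fixed 18 = 460.
Compare {D2}: haulage cost 532 + fixed 25 = 557.

368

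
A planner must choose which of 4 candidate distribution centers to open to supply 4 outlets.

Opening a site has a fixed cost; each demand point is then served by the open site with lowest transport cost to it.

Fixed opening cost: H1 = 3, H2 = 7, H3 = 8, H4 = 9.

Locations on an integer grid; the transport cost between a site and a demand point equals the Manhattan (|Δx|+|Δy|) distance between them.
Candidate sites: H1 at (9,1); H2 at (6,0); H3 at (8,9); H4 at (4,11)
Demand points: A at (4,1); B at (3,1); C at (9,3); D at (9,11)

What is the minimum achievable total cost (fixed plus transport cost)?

Open {H1}: assign each demand point to its cheapest open site.
  A→H1 5, B→H1 6, C→H1 2, D→H1 10
  transport cost 23, fixed 3 → total 26.
Compare {H1, H3}: transport cost 16 + fixed 11 = 27.
Compare {H1, H2}: transport cost 19 + fixed 10 = 29.
Compare {H1, H4}: transport cost 18 + fixed 12 = 30.
All other subsets cost ≥ 27. Minimum total cost: 26.

26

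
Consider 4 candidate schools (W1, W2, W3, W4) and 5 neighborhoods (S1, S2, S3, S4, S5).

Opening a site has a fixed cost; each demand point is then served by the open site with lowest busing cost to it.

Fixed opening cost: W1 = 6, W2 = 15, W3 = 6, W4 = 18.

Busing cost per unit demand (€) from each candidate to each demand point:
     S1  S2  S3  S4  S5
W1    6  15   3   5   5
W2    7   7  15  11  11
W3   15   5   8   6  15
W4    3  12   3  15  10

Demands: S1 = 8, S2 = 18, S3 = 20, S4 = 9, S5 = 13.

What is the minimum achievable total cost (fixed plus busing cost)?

314

Open {W1, W3, W4}: assign each demand point to its cheapest open site.
  S1→W4 8×3=24, S2→W3 18×5=90, S3→W1 20×3=60, S4→W1 9×5=45, S5→W1 13×5=65
  busing cost 284, fixed 30 → total 314.
Compare {W1, W3}: busing cost 308 + fixed 12 = 320.
Compare {W1, W2, W3, W4}: busing cost 284 + fixed 45 = 329.
Compare {W1, W2, W3}: busing cost 308 + fixed 27 = 335.
All other subsets cost ≥ 320. Minimum total cost: 314.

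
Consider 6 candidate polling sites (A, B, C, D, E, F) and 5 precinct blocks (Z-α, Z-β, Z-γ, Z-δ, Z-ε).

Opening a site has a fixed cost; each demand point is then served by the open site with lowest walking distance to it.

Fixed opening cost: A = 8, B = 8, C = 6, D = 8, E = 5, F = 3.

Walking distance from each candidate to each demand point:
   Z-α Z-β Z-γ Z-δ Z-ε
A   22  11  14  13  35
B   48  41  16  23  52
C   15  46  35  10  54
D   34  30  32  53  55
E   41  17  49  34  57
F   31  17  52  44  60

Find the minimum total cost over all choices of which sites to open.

Open {A, C}: assign each demand point to its cheapest open site.
  Z-α→C 15, Z-β→A 11, Z-γ→A 14, Z-δ→C 10, Z-ε→A 35
  walking distance 85, fixed 14 → total 99.
Compare {A, C, F}: walking distance 85 + fixed 17 = 102.
Compare {A}: walking distance 95 + fixed 8 = 103.
Compare {A, C, E}: walking distance 85 + fixed 19 = 104.
All other subsets cost ≥ 102. Minimum total cost: 99.

99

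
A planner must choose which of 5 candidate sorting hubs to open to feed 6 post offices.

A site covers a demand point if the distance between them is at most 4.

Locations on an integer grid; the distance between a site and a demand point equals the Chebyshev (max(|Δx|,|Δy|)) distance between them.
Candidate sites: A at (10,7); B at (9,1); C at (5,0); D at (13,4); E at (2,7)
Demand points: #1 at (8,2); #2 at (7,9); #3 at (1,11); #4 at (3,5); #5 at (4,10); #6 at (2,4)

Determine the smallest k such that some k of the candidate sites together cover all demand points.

Coverage sets (demand points within 4 of each site):
  A: {#2}
  B: {#1}
  C: {#1, #6}
  D: {}
  E: {#3, #4, #5, #6}
No 2 sites suffice: every size-2 union leaves at least one demand point uncovered.
But {A, B, E} covers everything, so the minimum is 3.

3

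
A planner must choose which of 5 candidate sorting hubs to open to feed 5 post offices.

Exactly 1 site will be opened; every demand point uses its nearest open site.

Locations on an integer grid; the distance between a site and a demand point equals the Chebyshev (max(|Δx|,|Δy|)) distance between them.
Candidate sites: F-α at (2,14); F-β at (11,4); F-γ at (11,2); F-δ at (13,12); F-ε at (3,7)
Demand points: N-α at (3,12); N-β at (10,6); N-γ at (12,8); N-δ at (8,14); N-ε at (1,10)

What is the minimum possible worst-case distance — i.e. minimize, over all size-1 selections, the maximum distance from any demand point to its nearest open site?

9

Open {F-ε}.
  Farthest demand point is N-γ at distance 9 (to F-ε); all others are ≤ 9.
With {F-α} the worst case is 10.
With {F-β} the worst case is 10.
No size-1 selection achieves below 9.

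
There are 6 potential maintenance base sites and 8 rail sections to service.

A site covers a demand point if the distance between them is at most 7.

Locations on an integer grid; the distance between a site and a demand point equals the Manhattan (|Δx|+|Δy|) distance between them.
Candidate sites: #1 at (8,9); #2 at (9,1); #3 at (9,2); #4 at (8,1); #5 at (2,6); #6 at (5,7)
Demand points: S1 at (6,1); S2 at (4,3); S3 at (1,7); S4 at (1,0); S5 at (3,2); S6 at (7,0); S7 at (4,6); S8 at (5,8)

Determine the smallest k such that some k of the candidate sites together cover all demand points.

Coverage sets (demand points within 7 of each site):
  #1: {S7, S8}
  #2: {S1, S2, S5, S6}
  #3: {S1, S2, S5, S6}
  #4: {S1, S2, S5, S6}
  #5: {S2, S3, S4, S5, S7, S8}
  #6: {S1, S2, S3, S5, S7, S8}
No single site covers all 8 demand points.
But {#2, #5} covers everything, so the minimum is 2.

2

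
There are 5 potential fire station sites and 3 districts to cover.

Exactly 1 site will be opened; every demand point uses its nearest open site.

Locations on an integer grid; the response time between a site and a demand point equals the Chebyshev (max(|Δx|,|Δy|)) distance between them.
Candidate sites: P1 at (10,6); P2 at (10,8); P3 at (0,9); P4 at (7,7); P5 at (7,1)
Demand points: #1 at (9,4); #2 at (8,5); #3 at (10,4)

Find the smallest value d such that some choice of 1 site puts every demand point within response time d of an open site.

2

Open {P1}.
  Farthest demand point is #1 at response time 2 (to P1); all others are ≤ 2.
With {P4} the worst case is 3.
With {P2} the worst case is 4.
No size-1 selection achieves below 2.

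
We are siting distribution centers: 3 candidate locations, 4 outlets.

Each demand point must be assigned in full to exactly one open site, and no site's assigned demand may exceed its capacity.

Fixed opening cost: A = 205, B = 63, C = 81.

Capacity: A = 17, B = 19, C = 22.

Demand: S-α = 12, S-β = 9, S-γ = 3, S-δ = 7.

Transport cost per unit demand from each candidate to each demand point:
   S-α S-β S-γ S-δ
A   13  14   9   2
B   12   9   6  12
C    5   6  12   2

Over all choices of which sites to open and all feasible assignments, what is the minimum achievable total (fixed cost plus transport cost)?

Open {B, C}; cheapest assignment that respects the capacities:
  B (cap 19, load 12): S-β, S-γ — cost 9×9 + 3×6 = 99
  C (cap 22, load 19): S-α, S-δ — cost 12×5 + 7×2 = 74
  Shipping 173, fixed 144 → total 317.
  Any other capacity-feasible assignment to {B, C} ships for at least 173.
Compare {A, C}: its best feasible assignment gives total 441.
Compare {A, B, C}: its best feasible assignment gives total 495.
Every other set of open sites that can feasibly serve all demand totals ≥ 441 even under its best assignment. Minimum: 317.

317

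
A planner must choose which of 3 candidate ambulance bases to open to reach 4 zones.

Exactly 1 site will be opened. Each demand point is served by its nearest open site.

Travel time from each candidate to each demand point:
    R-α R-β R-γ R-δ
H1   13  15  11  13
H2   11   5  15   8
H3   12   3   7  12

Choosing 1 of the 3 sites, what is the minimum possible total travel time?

34

Open {H3}.
  R-α→H3 12, R-β→H3 3, R-γ→H3 7, R-δ→H3 12  ⇒ total 34.
Compare {H2}: total 39.
Compare {H1}: total 52.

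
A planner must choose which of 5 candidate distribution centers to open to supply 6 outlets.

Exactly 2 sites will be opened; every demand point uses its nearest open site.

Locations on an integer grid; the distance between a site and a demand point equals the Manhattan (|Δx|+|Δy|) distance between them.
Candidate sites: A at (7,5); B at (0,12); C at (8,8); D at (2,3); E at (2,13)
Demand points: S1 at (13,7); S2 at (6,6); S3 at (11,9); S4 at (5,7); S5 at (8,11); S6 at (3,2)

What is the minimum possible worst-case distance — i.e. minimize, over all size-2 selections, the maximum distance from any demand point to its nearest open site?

Open {C, D}.
  Farthest demand point is S1 at distance 6 (to C); all others are ≤ 6.
With {A, C} the worst case is 7.
With {A, B} the worst case is 8.
No size-2 selection achieves below 6.

6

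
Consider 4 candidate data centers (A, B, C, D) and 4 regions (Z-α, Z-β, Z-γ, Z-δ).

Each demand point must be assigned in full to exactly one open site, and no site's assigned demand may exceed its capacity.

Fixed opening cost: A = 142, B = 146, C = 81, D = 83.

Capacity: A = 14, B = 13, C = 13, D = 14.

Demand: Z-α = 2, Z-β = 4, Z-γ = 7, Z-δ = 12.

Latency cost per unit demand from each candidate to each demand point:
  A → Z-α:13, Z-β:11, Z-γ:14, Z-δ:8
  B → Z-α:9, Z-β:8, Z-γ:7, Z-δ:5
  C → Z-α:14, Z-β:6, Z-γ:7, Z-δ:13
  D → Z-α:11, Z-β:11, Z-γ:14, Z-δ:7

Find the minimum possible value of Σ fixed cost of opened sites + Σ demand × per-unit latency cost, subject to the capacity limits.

343

Open {C, D}; cheapest assignment that respects the capacities:
  C (cap 13, load 11): Z-β, Z-γ — cost 4×6 + 7×7 = 73
  D (cap 14, load 14): Z-α, Z-δ — cost 2×11 + 12×7 = 106
  Shipping 179, fixed 164 → total 343.
  Any other capacity-feasible assignment to {C, D} ships for at least 179.
Compare {B, C}: its best feasible assignment gives total 388.
Compare {B, D}: its best feasible assignment gives total 412.
Every other set of open sites that can feasibly serve all demand totals ≥ 388 even under its best assignment. Minimum: 343.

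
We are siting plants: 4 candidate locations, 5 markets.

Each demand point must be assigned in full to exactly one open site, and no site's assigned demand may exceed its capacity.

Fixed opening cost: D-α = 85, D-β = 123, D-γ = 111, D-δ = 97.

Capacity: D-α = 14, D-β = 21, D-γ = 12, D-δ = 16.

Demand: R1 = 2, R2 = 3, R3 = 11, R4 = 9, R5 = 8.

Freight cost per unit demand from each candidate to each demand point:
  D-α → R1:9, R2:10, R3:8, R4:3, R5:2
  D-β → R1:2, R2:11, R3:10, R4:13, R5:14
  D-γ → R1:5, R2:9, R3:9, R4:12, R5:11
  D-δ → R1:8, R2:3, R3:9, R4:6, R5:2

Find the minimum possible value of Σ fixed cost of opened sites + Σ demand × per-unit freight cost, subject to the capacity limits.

Open {D-α, D-γ, D-δ}; cheapest assignment that respects the capacities:
  D-α (cap 14, load 9): R4 — cost 9×3 = 27
  D-γ (cap 12, load 11): R3 — cost 11×9 = 99
  D-δ (cap 16, load 13): R1, R2, R5 — cost 2×8 + 3×3 + 8×2 = 41
  Shipping 167, fixed 293 → total 460.
  Any other capacity-feasible assignment to {D-α, D-γ, D-δ} ships for at least 167.
Compare {D-α, D-β, D-δ}: its best feasible assignment gives total 471.
Compare {D-β, D-δ}: its best feasible assignment gives total 488.
Every other set of open sites that can feasibly serve all demand totals ≥ 471 even under its best assignment. Minimum: 460.

460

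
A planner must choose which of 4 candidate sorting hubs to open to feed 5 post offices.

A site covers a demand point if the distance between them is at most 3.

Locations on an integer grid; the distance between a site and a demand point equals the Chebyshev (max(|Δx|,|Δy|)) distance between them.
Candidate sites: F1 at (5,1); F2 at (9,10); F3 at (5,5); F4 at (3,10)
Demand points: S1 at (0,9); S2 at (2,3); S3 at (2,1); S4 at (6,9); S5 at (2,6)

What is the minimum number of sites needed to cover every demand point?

3

Coverage sets (demand points within 3 of each site):
  F1: {S2, S3}
  F2: {S4}
  F3: {S2, S5}
  F4: {S1, S4}
No 2 sites suffice: every size-2 union leaves at least one demand point uncovered.
But {F1, F3, F4} covers everything, so the minimum is 3.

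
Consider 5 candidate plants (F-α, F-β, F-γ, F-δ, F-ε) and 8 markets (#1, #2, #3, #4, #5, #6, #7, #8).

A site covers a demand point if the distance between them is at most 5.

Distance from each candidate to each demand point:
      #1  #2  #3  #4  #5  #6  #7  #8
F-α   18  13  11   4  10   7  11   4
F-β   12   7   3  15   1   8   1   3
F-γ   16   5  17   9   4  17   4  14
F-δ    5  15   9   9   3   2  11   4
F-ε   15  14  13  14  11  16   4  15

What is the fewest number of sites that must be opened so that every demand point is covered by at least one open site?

Coverage sets (demand points within 5 of each site):
  F-α: {#4, #8}
  F-β: {#3, #5, #7, #8}
  F-γ: {#2, #5, #7}
  F-δ: {#1, #5, #6, #8}
  F-ε: {#7}
No 3 sites suffice: every size-3 union leaves at least one demand point uncovered.
But {F-α, F-β, F-γ, F-δ} covers everything, so the minimum is 4.

4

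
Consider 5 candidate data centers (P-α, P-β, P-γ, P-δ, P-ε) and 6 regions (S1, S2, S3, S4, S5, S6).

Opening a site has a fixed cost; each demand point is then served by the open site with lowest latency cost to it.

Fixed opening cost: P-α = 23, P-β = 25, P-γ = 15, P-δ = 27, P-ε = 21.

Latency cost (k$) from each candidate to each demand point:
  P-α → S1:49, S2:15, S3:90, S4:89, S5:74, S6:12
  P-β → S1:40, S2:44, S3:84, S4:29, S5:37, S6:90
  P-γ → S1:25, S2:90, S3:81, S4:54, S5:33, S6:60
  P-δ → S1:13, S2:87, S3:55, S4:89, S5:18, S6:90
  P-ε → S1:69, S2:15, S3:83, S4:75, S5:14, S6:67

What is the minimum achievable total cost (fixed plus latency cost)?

Open {P-α, P-β, P-δ}: assign each demand point to its cheapest open site.
  S1→P-δ 13, S2→P-α 15, S3→P-δ 55, S4→P-β 29, S5→P-δ 18, S6→P-α 12
  latency cost 142, fixed 75 → total 217.
Compare {P-α, P-γ, P-δ}: latency cost 167 + fixed 65 = 232.
Compare {P-α, P-β, P-γ, P-δ}: latency cost 142 + fixed 90 = 232.
Compare {P-α, P-β, P-δ, P-ε}: latency cost 138 + fixed 96 = 234.
All other subsets cost ≥ 232. Minimum total cost: 217.

217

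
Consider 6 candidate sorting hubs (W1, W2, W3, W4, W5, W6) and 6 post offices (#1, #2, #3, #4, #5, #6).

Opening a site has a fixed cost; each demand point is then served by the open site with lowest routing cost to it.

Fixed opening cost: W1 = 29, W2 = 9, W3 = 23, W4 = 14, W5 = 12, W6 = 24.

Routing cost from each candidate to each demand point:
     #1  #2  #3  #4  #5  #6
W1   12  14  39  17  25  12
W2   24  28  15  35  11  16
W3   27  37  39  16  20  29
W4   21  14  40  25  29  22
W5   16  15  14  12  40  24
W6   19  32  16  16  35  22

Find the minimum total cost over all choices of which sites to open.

Open {W2, W5}: assign each demand point to its cheapest open site.
  #1→W5 16, #2→W5 15, #3→W5 14, #4→W5 12, #5→W2 11, #6→W2 16
  routing cost 84, fixed 21 → total 105.
Compare {W2, W4, W5}: routing cost 83 + fixed 35 = 118.
Compare {W1, W2}: routing cost 81 + fixed 38 = 119.
Compare {W2, W4}: routing cost 102 + fixed 23 = 125.
All other subsets cost ≥ 118. Minimum total cost: 105.

105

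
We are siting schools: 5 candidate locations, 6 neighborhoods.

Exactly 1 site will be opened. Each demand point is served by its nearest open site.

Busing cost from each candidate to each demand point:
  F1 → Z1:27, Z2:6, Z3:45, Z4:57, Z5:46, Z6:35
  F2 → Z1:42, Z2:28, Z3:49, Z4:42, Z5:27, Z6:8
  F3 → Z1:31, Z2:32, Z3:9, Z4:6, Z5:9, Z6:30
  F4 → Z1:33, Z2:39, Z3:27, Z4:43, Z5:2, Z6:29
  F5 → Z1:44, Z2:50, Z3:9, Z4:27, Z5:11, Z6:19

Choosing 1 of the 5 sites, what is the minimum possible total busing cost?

117

Open {F3}.
  Z1→F3 31, Z2→F3 32, Z3→F3 9, Z4→F3 6, Z5→F3 9, Z6→F3 30  ⇒ total 117.
Compare {F5}: total 160.
Compare {F4}: total 173.
No size-1 selection does better; minimum is 117.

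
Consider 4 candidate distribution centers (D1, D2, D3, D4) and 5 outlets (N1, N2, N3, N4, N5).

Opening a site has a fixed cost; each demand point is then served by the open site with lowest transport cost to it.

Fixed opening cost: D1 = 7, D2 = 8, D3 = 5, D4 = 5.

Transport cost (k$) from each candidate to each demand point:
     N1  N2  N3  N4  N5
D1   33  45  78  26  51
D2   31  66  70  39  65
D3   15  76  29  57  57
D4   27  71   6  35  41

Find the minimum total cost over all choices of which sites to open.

150

Open {D1, D3, D4}: assign each demand point to its cheapest open site.
  N1→D3 15, N2→D1 45, N3→D4 6, N4→D1 26, N5→D4 41
  transport cost 133, fixed 17 → total 150.
Compare {D1, D4}: transport cost 145 + fixed 12 = 157.
Compare {D1, D2, D3, D4}: transport cost 133 + fixed 25 = 158.
Compare {D1, D2, D4}: transport cost 145 + fixed 20 = 165.
All other subsets cost ≥ 157. Minimum total cost: 150.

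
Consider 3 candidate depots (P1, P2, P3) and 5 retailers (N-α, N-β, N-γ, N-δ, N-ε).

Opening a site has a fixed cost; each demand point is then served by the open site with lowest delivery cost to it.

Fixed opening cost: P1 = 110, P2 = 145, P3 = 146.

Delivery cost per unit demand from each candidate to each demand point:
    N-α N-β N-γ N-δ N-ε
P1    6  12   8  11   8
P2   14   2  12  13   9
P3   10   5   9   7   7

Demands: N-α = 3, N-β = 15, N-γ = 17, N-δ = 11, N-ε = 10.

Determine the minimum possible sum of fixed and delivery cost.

Open {P3}: assign each demand point to its cheapest open site.
  N-α→P3 3×10=30, N-β→P3 15×5=75, N-γ→P3 17×9=153, N-δ→P3 11×7=77, N-ε→P3 10×7=70
  delivery cost 405, fixed 146 → total 551.
Compare {P1, P3}: delivery cost 376 + fixed 256 = 632.
Compare {P1, P2}: delivery cost 385 + fixed 255 = 640.
Compare {P1}: delivery cost 535 + fixed 110 = 645.
All other subsets cost ≥ 632. Minimum total cost: 551.

551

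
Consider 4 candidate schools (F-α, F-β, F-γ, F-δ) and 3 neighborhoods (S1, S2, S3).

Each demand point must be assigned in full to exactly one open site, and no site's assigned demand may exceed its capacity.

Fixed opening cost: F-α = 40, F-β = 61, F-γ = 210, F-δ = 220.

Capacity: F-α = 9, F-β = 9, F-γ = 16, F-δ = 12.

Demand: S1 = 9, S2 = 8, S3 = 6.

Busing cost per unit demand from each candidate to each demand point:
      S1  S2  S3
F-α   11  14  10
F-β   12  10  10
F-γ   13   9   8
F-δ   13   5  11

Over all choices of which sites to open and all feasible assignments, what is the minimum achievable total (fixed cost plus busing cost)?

469

Open {F-α, F-γ}; cheapest assignment that respects the capacities:
  F-α (cap 9, load 9): S1 — cost 9×11 = 99
  F-γ (cap 16, load 14): S2, S3 — cost 8×9 + 6×8 = 120
  Shipping 219, fixed 250 → total 469.
  Any other capacity-feasible assignment to {F-α, F-γ} ships for at least 219.
Compare {F-β, F-γ}: its best feasible assignment gives total 499.
Compare {F-α, F-β, F-δ}: its best feasible assignment gives total 520.
Every other set of open sites that can feasibly serve all demand totals ≥ 499 even under its best assignment. Minimum: 469.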